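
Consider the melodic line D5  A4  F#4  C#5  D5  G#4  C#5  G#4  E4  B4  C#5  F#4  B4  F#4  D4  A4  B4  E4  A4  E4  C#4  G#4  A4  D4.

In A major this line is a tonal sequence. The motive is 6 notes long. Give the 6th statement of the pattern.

Taking 6-note groups, the heads are D5, C#5, B4, A4: the pattern moves down a 2nd.
Carrying on: G#4 → F#4.
So cell 6 is F#4 C#4 A3 E4 F#4 B3.

F#4 C#4 A3 E4 F#4 B3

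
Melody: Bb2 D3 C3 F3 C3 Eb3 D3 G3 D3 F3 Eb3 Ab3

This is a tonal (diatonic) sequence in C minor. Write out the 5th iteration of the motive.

F3 Ab3 G3 C4

The 4-note cells begin on Bb2, C3, D3 — each up a 2nd from the last.
Continuing the starts: Eb3 → F3.
Statement 5 starts on F3 and keeps the same diatonic contour: F3 Ab3 G3 C4.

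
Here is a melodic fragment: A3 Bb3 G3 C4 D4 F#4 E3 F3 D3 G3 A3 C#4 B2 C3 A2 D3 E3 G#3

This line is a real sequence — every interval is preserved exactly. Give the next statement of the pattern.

F#2 G2 E2 A2 B2 D#3

The 6-note cells begin on A3, E3, B2 — each down a 4th from the last.
From F#2 the exact shape gives F#2 G2 E2 A2 B2 D#3.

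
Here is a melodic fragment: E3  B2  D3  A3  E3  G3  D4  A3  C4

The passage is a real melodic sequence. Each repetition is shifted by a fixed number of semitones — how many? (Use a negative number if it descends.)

5

The 3-note cells begin on E3, A3, D4 — each up a 4th from the last.
Counting half-steps from E3 to A3: 5.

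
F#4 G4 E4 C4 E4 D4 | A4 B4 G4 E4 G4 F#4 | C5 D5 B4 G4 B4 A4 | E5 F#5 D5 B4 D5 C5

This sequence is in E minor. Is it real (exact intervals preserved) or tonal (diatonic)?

tonal

Every note is diatonic to E minor.
Cell 1 has +1 semitones from note 1 to 2, but cell 2 has +2 — the interval quality changes while the contour stays the same, which is the hallmark of a tonal sequence.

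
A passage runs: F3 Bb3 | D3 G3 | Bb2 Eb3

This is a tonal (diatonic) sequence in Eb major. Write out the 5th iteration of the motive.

Eb2 Ab2

Unit = 2 notes; the statements start on F3, D3, Bb2, moving down a 3rd each time.
Continuing the starts: G2 → Eb2.
From Eb2 the diatonic shape gives Eb2 Ab2.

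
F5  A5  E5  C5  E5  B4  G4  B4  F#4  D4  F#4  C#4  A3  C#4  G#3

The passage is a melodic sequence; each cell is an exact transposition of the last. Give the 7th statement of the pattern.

B2 D#3 A#2

With a 3-note motive the entries are F5, C5, G4, D4, A3, each down a 4th from the previous.
Extending down a 4th: E3 → B2.
So cell 7 is B2 D#3 A#2.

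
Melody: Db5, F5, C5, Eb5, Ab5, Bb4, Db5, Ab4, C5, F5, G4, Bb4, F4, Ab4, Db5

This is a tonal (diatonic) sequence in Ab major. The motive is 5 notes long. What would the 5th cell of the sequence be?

With a 5-note motive the entries are Db5, Bb4, G4, each down a 3rd from the previous.
Carrying on: Eb4 → C4.
Statement 5 starts on C4 and keeps the same diatonic contour: C4 Eb4 Bb3 Db4 G4.

C4 Eb4 Bb3 Db4 G4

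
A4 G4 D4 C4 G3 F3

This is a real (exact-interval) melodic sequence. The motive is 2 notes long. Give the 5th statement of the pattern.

F2 Eb2

Taking 2-note groups, the heads are A4, D4, G3: the pattern moves down a 5th.
Carrying on: C3 → F2.
Statement 5 starts on F2 and keeps the same exact contour: F2 Eb2.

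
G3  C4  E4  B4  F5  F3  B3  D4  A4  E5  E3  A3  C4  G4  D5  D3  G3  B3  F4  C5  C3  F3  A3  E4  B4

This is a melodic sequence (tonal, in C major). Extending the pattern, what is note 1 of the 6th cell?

With 5-note cells, note 1 of each statement runs G3, F3, E3, D3, C3.
Each moves down a 2nd; the next is B2.

B2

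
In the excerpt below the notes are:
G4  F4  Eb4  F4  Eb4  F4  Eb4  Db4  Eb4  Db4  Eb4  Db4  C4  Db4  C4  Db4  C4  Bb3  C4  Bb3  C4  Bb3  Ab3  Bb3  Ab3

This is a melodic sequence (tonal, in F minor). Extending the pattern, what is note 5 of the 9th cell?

Db3

The unit is 5 notes. Position-5 pitches of the 5 shown cells: Eb4, Db4, C4, Bb3, Ab3.
Extending down a 2nd: G3 → F3 → Eb3 → Db3.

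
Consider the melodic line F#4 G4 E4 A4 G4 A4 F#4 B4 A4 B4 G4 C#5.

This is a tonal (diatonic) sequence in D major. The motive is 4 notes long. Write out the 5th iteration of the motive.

C#5 D5 B4 E5

The 4-note cells begin on F#4, G4, A4 — each up a 2nd from the last.
Carrying on: B4 → C#5.
So cell 5 is C#5 D5 B4 E5.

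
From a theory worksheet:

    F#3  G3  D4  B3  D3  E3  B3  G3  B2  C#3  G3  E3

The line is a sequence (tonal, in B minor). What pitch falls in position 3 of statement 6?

With 4-note cells, note 3 of each statement runs D4, B3, G3.
Carrying that down a 3rd forward: E3 → C#3 → A2.

A2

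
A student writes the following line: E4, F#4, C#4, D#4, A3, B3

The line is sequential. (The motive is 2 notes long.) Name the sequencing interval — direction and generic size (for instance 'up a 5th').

The 2-note cells begin on E4, C#4, A3 — each down a 3rd from the last.
From E4 to C#4: down a 3rd.

down a 3rd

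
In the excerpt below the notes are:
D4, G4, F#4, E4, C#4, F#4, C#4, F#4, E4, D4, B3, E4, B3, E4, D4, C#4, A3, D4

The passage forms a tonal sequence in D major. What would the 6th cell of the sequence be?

F#3 B3 A3 G3 E3 A3

The 6-note cells begin on D4, C#4, B3 — each down a 2nd from the last.
Carrying on: A3 → G3 → F#3.
Statement 6 starts on F#3 and keeps the same diatonic contour: F#3 B3 A3 G3 E3 A3.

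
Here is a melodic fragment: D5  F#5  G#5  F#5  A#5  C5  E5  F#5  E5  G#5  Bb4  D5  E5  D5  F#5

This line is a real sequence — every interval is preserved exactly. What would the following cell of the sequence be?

Taking 5-note groups, the heads are D5, C5, Bb4: the pattern moves down a 2nd.
So cell 4 is Ab4 C5 D5 C5 E5.

Ab4 C5 D5 C5 E5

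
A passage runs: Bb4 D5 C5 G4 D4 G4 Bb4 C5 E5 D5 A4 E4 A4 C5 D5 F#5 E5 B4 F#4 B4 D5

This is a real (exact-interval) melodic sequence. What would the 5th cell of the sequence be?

With a 7-note motive the entries are Bb4, C5, D5, each up a 2nd from the previous.
Continuing the starts: E5 → F#5.
Statement 5 starts on F#5 and keeps the same exact contour: F#5 A#5 G#5 D#5 A#4 D#5 F#5.

F#5 A#5 G#5 D#5 A#4 D#5 F#5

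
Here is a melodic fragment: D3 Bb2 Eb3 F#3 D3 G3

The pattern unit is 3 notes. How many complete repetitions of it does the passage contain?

6 notes in groups of 3 gives 6/3 = 2 statements.
Starts: D3, F#3 — each up a 3rd.

2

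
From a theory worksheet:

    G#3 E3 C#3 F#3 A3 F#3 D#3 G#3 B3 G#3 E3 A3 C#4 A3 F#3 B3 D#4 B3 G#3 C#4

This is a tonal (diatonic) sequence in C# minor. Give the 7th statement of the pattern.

The 4-note cells begin on G#3, A3, B3, C#4, D#4 — each up a 2nd from the last.
Carrying on: E4 → F#4.
So cell 7 is F#4 D#4 B3 E4.

F#4 D#4 B3 E4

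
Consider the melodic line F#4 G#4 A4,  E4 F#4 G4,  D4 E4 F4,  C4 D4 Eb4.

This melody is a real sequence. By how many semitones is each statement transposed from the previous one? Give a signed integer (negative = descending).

Taking 3-note groups, the heads are F#4, E4, D4, C4: the pattern moves down a 2nd.
F#4 to E4 spans -2 semitones.

-2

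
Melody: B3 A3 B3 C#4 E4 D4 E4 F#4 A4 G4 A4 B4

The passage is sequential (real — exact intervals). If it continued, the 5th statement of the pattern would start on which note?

G5

The 4-note cells begin on B3, E4, A4 — each up a 4th from the last.
Extending the heads up a 4th: D5 → G5.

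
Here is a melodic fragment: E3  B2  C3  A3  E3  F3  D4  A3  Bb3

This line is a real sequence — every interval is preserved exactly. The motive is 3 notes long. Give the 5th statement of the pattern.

C5 G4 Ab4

With a 3-note motive the entries are E3, A3, D4, each up a 4th from the previous.
Carrying on: G4 → C5.
So cell 5 is C5 G4 Ab4.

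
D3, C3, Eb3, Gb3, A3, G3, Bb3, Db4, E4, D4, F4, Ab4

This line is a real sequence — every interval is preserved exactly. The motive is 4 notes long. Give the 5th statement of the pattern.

F#5 E5 G5 Bb5

With a 4-note motive the entries are D3, A3, E4, each up a 5th from the previous.
Carrying on: B4 → F#5.
From F#5 the exact shape gives F#5 E5 G5 Bb5.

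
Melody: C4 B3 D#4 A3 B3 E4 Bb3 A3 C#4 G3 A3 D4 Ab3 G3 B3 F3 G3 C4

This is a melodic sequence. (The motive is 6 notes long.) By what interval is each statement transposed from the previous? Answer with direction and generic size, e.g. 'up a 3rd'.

down a 2nd

With a 6-note motive the entries are C4, Bb3, Ab3, each down a 2nd from the previous.
C4 to Bb3 is down a 2nd.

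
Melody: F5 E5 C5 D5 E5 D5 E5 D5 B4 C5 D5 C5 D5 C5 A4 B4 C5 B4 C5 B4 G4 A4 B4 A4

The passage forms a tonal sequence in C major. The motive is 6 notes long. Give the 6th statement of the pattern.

The 6-note cells begin on F5, E5, D5, C5 — each down a 2nd from the last.
Carrying on: B4 → A4.
So cell 6 is A4 G4 E4 F4 G4 F4.

A4 G4 E4 F4 G4 F4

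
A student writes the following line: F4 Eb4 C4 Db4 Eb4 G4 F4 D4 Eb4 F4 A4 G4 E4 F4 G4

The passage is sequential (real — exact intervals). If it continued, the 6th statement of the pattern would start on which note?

Taking 5-note groups, the heads are F4, G4, A4: the pattern moves up a 2nd.
Continuing: B4 → C#5 → D#5. Statement 6 starts on D#5.

D#5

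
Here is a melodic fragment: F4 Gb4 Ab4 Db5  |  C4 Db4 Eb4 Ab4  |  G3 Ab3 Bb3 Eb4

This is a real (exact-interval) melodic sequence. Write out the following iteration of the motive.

Taking 4-note groups, the heads are F4, C4, G3: the pattern moves down a 4th.
Statement 4 starts on D3 and keeps the same exact contour: D3 Eb3 F3 Bb3.

D3 Eb3 F3 Bb3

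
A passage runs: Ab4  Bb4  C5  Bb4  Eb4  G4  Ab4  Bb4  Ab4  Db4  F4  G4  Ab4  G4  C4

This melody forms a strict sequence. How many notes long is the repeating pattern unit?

5

Try groups of 5 (3 cells in 15 notes):
Ab4 Bb4 C5 Bb4 Eb4 | G4 Ab4 Bb4 Ab4 Db4 | F4 G4 Ab4 G4 C4
That's a consistent down a 2nd shift per cell, and no other grouping gives one.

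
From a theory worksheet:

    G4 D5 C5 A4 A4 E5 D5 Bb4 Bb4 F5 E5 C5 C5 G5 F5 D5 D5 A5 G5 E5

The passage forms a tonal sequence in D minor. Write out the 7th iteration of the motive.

F5 C6 Bb5 G5

The 4-note cells begin on G4, A4, Bb4, C5, D5 — each up a 2nd from the last.
Carrying on: E5 → F5.
From F5 the diatonic shape gives F5 C6 Bb5 G5.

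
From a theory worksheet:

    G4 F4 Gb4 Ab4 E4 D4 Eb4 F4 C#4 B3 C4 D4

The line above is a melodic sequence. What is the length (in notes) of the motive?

4

12 notes total. Splitting into 3 groups of 4:
G4 F4 Gb4 Ab4 | E4 D4 Eb4 F4 | C#4 B3 C4 D4
Every group is a transposition down a 3rd of the one before; no shorter unit works.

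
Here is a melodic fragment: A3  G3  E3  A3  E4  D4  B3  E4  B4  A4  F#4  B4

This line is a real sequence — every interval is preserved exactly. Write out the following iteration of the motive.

F#5 E5 C#5 F#5

Taking 4-note groups, the heads are A3, E4, B4: the pattern moves up a 5th.
So cell 4 is F#5 E5 C#5 F#5.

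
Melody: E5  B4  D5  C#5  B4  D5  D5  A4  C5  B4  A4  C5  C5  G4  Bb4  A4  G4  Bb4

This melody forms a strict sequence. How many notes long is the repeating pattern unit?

6

Try groups of 6 (3 cells in 18 notes):
E5 B4 D5 C#5 B4 D5 | D5 A4 C5 B4 A4 C5 | C5 G4 Bb4 A4 G4 Bb4
Every group is a transposition down a 2nd of the one before; no shorter unit works.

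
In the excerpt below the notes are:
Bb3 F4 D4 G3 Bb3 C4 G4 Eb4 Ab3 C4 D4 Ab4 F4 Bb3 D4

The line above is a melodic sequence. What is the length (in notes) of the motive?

15 notes total. Splitting into 3 groups of 5:
Bb3 F4 D4 G3 Bb3 | C4 G4 Eb4 Ab3 C4 | D4 Ab4 F4 Bb3 D4
Each cell is the previous one up a 2nd — so the unit is 5 notes.

5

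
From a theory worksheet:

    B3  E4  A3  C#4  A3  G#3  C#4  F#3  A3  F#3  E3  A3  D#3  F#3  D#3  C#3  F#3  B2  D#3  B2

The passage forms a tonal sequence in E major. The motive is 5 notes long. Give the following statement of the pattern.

With a 5-note motive the entries are B3, G#3, E3, C#3, each down a 3rd from the previous.
So cell 5 is A2 D#3 G#2 B2 G#2.

A2 D#3 G#2 B2 G#2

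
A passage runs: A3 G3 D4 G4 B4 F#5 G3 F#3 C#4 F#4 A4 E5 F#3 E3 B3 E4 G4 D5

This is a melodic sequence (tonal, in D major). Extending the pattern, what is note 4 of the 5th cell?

The unit is 6 notes. Position-4 pitches of the 3 shown cells: G4, F#4, E4.
Extending down a 2nd: D4 → C#4.

C#4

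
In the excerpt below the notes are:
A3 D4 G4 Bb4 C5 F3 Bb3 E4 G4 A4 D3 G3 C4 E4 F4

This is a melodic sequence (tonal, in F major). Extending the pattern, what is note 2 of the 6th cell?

A2

Grouping in 5s, the 2nd note of each cell is D4, Bb3, G3.
Extending down a 3rd: E3 → C3 → A2.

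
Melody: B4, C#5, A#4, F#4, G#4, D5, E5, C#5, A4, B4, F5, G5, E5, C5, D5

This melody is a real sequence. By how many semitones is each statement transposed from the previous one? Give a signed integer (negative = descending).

3

Taking 5-note groups, the heads are B4, D5, F5: the pattern moves up a 3rd.
B4→D5 is 74 − 71 = 3 semitones.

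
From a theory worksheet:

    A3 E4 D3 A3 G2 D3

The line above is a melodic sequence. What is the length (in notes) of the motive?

6 notes total. Splitting into 3 groups of 2:
A3 E4 | D3 A3 | G2 D3
Each cell is the previous one down a 5th — so the unit is 2 notes.

2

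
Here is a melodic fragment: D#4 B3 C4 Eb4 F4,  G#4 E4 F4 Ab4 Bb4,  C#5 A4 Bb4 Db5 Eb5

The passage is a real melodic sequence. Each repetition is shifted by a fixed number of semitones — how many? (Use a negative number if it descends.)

The 5-note cells begin on D#4, G#4, C#5 — each up a 4th from the last.
D#4 to G#4 spans +5 semitones.

5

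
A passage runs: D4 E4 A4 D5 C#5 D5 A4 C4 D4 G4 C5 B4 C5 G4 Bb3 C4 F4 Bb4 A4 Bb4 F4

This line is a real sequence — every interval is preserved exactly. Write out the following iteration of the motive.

With a 7-note motive the entries are D4, C4, Bb3, each down a 2nd from the previous.
Statement 4 starts on Ab3 and keeps the same exact contour: Ab3 Bb3 Eb4 Ab4 G4 Ab4 Eb4.

Ab3 Bb3 Eb4 Ab4 G4 Ab4 Eb4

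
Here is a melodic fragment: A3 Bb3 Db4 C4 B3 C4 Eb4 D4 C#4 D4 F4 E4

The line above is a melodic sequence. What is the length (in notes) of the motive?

4

There are 12 notes; a 4-note unit gives 3 cells:
A3 Bb3 Db4 C4 | B3 C4 Eb4 D4 | C#4 D4 F4 E4
That's a consistent up a 2nd shift per cell, and no other grouping gives one.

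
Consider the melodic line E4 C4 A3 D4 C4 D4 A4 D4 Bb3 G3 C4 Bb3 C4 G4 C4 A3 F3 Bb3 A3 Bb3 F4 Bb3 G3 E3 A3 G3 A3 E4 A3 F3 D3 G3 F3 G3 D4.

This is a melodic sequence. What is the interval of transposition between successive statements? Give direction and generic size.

down a 2nd

With a 7-note motive the entries are E4, D4, C4, Bb3, A3, each down a 2nd from the previous.
E4 to D4 is down a 2nd.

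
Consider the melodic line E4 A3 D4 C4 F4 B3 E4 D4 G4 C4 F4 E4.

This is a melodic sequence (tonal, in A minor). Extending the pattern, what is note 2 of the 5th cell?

Grouping in 4s, the 2nd note of each cell is A3, B3, C4.
Extending up a 2nd: D4 → E4.

E4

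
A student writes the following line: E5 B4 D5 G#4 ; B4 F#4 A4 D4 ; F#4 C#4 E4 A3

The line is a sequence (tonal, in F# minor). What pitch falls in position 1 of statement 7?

A2

The unit is 4 notes. Position-1 pitches of the 3 shown cells: E5, B4, F#4.
Carrying that down a 4th forward: C#4 → G#3 → D3 → A2.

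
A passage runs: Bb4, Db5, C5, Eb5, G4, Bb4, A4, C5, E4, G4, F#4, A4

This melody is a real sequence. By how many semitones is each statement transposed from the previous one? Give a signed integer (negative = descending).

-3

Taking 4-note groups, the heads are Bb4, G4, E4: the pattern moves down a 3rd.
Bb4 to G4 spans -3 semitones.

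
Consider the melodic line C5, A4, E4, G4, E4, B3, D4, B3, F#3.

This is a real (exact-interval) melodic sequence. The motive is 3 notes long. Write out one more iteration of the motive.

Taking 3-note groups, the heads are C5, G4, D4: the pattern moves down a 4th.
From A3 the exact shape gives A3 F#3 C#3.

A3 F#3 C#3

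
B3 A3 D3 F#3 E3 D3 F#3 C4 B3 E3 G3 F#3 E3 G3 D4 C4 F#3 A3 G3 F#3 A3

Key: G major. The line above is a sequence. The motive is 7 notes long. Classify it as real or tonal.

tonal

Every note is diatonic to G major.
Cell 1 has -2 semitones from note 1 to 2, but cell 2 has -1 — the interval quality changes while the contour stays the same, which is the hallmark of a tonal sequence.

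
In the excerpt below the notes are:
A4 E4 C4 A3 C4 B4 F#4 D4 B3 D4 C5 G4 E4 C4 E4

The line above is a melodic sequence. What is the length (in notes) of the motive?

15 notes total. Splitting into 3 groups of 5:
A4 E4 C4 A3 C4 | B4 F#4 D4 B3 D4 | C5 G4 E4 C4 E4
Each cell is the previous one up a 2nd — so the unit is 5 notes.

5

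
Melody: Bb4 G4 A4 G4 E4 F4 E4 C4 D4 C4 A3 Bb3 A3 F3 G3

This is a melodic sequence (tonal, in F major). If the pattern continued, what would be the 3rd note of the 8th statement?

The unit is 3 notes. Position-3 pitches of the 5 shown cells: A4, F4, D4, Bb3, G3.
Each moves down a 3rd. Continuing: E3 → C3 → A2.

A2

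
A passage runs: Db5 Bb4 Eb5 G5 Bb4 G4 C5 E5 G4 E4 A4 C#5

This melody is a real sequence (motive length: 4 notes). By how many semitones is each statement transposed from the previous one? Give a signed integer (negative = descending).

-3

The 4-note cells begin on Db5, Bb4, G4 — each down a 3rd from the last.
Counting half-steps from Db5 to Bb4: -3.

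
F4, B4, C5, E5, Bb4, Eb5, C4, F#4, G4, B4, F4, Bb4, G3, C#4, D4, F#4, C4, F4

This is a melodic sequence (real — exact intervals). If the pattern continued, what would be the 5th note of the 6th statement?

The unit is 6 notes. Position-5 pitches of the 3 shown cells: Bb4, F4, C4.
Extending down a 4th: G3 → D3 → A2.

A2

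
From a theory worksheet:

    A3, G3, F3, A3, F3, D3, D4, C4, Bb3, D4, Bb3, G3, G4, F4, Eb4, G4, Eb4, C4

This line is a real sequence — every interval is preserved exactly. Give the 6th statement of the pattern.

Bb5 Ab5 Gb5 Bb5 Gb5 Eb5

Taking 6-note groups, the heads are A3, D4, G4: the pattern moves up a 4th.
Continuing the starts: C5 → F5 → Bb5.
Statement 6 starts on Bb5 and keeps the same exact contour: Bb5 Ab5 Gb5 Bb5 Gb5 Eb5.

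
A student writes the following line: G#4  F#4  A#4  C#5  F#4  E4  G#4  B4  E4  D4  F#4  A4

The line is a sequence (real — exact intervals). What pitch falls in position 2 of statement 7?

The unit is 4 notes. Position-2 pitches of the 3 shown cells: F#4, E4, D4.
Each moves down a 2nd. Continuing: C4 → Bb3 → Ab3 → Gb3.

Gb3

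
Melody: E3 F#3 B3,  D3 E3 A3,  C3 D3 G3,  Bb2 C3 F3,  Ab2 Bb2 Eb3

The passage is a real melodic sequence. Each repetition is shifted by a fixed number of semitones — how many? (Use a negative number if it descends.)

-2

With a 3-note motive the entries are E3, D3, C3, Bb2, Ab2, each down a 2nd from the previous.
E3 to D3 spans -2 semitones.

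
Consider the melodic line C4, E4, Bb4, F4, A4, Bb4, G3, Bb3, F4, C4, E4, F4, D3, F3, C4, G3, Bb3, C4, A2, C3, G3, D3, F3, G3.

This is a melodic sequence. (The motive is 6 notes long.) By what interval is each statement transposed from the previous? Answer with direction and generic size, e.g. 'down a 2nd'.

down a 4th

The 6-note cells begin on C4, G3, D3, A2 — each down a 4th from the last.
From C4 to G3: down a 4th.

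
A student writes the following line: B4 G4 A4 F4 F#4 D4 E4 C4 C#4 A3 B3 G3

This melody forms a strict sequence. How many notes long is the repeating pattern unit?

12 notes total. Splitting into 3 groups of 4:
B4 G4 A4 F4 | F#4 D4 E4 C4 | C#4 A3 B3 G3
Every group is a transposition down a 4th of the one before; no shorter unit works.

4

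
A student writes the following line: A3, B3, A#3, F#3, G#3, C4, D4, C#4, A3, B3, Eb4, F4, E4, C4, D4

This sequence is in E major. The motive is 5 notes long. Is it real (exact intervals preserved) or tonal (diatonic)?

real

Each cell has the same semitone pattern (2, -1, -4, 2) — intervals are preserved exactly.
And A#3 lies outside E major, so the sequence is real rather than tonal.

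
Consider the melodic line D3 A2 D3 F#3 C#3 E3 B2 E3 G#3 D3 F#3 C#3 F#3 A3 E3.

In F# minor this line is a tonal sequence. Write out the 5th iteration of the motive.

A3 E3 A3 C#4 G#3

Taking 5-note groups, the heads are D3, E3, F#3: the pattern moves up a 2nd.
Extending up a 2nd: G#3 → A3.
From A3 the diatonic shape gives A3 E3 A3 C#4 G#3.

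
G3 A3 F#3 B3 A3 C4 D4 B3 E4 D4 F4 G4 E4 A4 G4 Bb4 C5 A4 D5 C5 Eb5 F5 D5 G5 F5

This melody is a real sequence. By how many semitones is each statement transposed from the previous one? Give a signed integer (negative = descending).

5

Unit = 5 notes; the statements start on G3, C4, F4, Bb4, Eb5, moving up a 4th each time.
Counting half-steps from G3 to C4: 5.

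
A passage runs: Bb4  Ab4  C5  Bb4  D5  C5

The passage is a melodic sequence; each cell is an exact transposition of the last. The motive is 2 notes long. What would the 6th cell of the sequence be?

With a 2-note motive the entries are Bb4, C5, D5, each up a 2nd from the previous.
Carrying on: E5 → F#5 → G#5.
From G#5 the exact shape gives G#5 F#5.

G#5 F#5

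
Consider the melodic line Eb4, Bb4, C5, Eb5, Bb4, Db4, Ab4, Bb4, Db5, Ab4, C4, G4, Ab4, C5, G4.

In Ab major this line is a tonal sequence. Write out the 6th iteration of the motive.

The 5-note cells begin on Eb4, Db4, C4 — each down a 2nd from the last.
Extending down a 2nd: Bb3 → Ab3 → G3.
Statement 6 starts on G3 and keeps the same diatonic contour: G3 Db4 Eb4 G4 Db4.

G3 Db4 Eb4 G4 Db4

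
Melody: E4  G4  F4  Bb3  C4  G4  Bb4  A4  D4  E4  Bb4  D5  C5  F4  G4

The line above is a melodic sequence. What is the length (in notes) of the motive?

5

15 notes total. Splitting into 3 groups of 5:
E4 G4 F4 Bb3 C4 | G4 Bb4 A4 D4 E4 | Bb4 D5 C5 F4 G4
Every group is a transposition up a 3rd of the one before; no shorter unit works.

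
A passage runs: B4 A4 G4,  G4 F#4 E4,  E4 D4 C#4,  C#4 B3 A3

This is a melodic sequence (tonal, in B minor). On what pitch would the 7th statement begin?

D3

With a 3-note motive the entries are B4, G4, E4, C#4, each down a 3rd from the previous.
Extending the heads down a 3rd: A3 → F#3 → D3.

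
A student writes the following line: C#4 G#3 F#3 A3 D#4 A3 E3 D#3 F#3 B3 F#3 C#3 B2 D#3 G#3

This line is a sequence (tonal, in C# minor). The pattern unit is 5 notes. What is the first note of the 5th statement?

Unit = 5 notes; the statements start on C#4, A3, F#3, moving down a 3rd each time.
Continuing: D#3 → B2. Statement 5 starts on B2.

B2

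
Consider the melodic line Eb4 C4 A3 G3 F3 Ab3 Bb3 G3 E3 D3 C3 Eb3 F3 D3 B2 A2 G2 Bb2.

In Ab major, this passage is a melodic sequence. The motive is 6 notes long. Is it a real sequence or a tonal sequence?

real

Each cell has the same semitone pattern (-3, -3, -2, -2, 3) — intervals are preserved exactly.
And A3 lies outside Ab major, so the sequence is real rather than tonal.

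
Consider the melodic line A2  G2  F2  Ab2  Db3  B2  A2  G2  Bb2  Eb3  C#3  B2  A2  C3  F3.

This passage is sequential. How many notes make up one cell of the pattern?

5

15 notes total. Splitting into 3 groups of 5:
A2 G2 F2 Ab2 Db3 | B2 A2 G2 Bb2 Eb3 | C#3 B2 A2 C3 F3
Each cell is the previous one up a 2nd — so the unit is 5 notes.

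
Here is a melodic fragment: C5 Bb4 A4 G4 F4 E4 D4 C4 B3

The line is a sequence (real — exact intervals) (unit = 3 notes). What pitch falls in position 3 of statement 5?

C#3

With 3-note cells, note 3 of each statement runs A4, E4, B3.
Carrying that down a 4th forward: F#3 → C#3.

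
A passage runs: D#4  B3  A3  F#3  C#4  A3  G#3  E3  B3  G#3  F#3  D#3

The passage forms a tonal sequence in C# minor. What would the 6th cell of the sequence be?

F#3 D#3 C#3 A2

Unit = 4 notes; the statements start on D#4, C#4, B3, moving down a 2nd each time.
Continuing the starts: A3 → G#3 → F#3.
So cell 6 is F#3 D#3 C#3 A2.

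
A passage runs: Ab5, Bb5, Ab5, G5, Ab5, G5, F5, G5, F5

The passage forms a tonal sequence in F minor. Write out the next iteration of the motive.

The 3-note cells begin on Ab5, G5, F5 — each down a 2nd from the last.
So cell 4 is Eb5 F5 Eb5.

Eb5 F5 Eb5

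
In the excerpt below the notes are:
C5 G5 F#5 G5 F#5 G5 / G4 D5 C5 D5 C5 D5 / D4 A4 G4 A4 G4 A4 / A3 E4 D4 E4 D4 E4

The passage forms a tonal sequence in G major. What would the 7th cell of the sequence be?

The 6-note cells begin on C5, G4, D4, A3 — each down a 4th from the last.
Extending down a 4th: E3 → B2 → F#2.
So cell 7 is F#2 C3 B2 C3 B2 C3.

F#2 C3 B2 C3 B2 C3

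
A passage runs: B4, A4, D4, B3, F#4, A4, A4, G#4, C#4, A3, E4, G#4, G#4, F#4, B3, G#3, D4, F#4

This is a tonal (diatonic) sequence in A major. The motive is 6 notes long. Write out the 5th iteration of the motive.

Taking 6-note groups, the heads are B4, A4, G#4: the pattern moves down a 2nd.
Carrying on: F#4 → E4.
From E4 the diatonic shape gives E4 D4 G#3 E3 B3 D4.

E4 D4 G#3 E3 B3 D4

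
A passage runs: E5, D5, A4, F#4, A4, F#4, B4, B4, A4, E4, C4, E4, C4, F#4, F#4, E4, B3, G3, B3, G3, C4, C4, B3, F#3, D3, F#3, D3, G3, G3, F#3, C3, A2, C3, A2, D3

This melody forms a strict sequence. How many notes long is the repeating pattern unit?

7

35 notes total. Splitting into 5 groups of 7:
E5 D5 A4 F#4 A4 F#4 B4 | B4 A4 E4 C4 E4 C4 F#4 | F#4 E4 B3 G3 B3 G3 C4 | C4 B3 F#3 D3 F#3 D3 G3 | G3 F#3 C3 A2 C3 A2 D3
That's a consistent down a 4th shift per cell, and no other grouping gives one.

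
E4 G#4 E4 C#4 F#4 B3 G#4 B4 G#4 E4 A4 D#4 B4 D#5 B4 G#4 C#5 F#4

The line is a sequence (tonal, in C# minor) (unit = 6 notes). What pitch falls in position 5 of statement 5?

G#5

The unit is 6 notes. Position-5 pitches of the 3 shown cells: F#4, A4, C#5.
Extending up a 3rd: E5 → G#5.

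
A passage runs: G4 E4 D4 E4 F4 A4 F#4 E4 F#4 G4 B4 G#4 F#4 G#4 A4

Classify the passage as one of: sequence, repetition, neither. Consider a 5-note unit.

Each 5-note cell is the previous one transposed up a 2nd.

sequence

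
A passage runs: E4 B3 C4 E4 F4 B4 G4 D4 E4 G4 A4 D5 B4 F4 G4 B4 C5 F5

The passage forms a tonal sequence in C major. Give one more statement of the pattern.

D5 A4 B4 D5 E5 A5

With a 6-note motive the entries are E4, G4, B4, each up a 3rd from the previous.
Statement 4 starts on D5 and keeps the same diatonic contour: D5 A4 B4 D5 E5 A5.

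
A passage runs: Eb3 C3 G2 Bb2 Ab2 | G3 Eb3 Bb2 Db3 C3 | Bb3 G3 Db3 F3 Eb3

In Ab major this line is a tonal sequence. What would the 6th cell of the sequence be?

Ab4 F4 C4 Eb4 Db4

With a 5-note motive the entries are Eb3, G3, Bb3, each up a 3rd from the previous.
Continuing the starts: Db4 → F4 → Ab4.
From Ab4 the diatonic shape gives Ab4 F4 C4 Eb4 Db4.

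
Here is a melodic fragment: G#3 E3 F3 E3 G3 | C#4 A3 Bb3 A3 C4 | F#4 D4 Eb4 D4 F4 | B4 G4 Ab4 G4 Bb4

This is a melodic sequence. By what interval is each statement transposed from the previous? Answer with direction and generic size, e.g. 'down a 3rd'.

up a 4th

The 5-note cells begin on G#3, C#4, F#4, B4 — each up a 4th from the last.
G#3 to C#4 is up a 4th.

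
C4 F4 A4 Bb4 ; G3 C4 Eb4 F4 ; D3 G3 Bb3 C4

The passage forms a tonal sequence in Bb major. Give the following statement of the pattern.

A2 D3 F3 G3

Taking 4-note groups, the heads are C4, G3, D3: the pattern moves down a 4th.
So cell 4 is A2 D3 F3 G3.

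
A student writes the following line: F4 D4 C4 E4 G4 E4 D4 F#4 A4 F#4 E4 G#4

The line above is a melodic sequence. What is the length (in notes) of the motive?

12 notes total. Splitting into 3 groups of 4:
F4 D4 C4 E4 | G4 E4 D4 F#4 | A4 F#4 E4 G#4
Every group is a transposition up a 2nd of the one before; no shorter unit works.

4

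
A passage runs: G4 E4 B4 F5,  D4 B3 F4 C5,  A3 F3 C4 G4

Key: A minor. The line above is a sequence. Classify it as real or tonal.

Every note is diatonic to A minor.
Cell 1 has +7 semitones from note 2 to 3, but cell 2 has +6 — the interval quality changes while the contour stays the same, which is the hallmark of a tonal sequence.

tonal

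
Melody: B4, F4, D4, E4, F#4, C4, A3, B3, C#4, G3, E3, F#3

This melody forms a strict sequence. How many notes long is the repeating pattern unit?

Try groups of 4 (3 cells in 12 notes):
B4 F4 D4 E4 | F#4 C4 A3 B3 | C#4 G3 E3 F#3
Every group is a transposition down a 4th of the one before; no shorter unit works.

4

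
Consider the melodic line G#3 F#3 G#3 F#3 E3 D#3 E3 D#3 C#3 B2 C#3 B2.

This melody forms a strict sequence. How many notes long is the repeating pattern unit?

4

There are 12 notes; a 4-note unit gives 3 cells:
G#3 F#3 G#3 F#3 | E3 D#3 E3 D#3 | C#3 B2 C#3 B2
That's a consistent down a 3rd shift per cell, and no other grouping gives one.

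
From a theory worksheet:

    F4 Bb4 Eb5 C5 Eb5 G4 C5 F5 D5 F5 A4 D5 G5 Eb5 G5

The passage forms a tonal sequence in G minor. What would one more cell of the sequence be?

The 5-note cells begin on F4, G4, A4 — each up a 2nd from the last.
Statement 4 starts on Bb4 and keeps the same diatonic contour: Bb4 Eb5 A5 F5 A5.

Bb4 Eb5 A5 F5 A5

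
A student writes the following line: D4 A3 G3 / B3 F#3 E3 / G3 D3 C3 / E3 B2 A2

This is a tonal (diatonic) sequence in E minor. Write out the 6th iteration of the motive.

Unit = 3 notes; the statements start on D4, B3, G3, E3, moving down a 3rd each time.
Extending down a 3rd: C3 → A2.
So cell 6 is A2 E2 D2.

A2 E2 D2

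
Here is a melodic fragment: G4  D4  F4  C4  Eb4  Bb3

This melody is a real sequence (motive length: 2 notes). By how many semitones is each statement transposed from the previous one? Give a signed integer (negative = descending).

With a 2-note motive the entries are G4, F4, Eb4, each down a 2nd from the previous.
G4→F4 is 65 − 67 = -2 semitones.

-2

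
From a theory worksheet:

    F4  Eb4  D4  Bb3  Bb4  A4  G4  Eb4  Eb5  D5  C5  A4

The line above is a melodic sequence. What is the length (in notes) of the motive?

4

There are 12 notes; a 4-note unit gives 3 cells:
F4 Eb4 D4 Bb3 | Bb4 A4 G4 Eb4 | Eb5 D5 C5 A4
Each cell is the previous one up a 4th — so the unit is 4 notes.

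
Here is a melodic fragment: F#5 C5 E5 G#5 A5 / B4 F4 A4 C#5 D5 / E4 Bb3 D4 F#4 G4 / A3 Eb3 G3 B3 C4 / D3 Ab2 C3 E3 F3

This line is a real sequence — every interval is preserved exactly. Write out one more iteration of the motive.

Unit = 5 notes; the statements start on F#5, B4, E4, A3, D3, moving down a 5th each time.
Statement 6 starts on G2 and keeps the same exact contour: G2 Db2 F2 A2 Bb2.

G2 Db2 F2 A2 Bb2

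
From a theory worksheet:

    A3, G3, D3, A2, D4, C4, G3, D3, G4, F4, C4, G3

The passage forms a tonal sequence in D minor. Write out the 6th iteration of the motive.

With a 4-note motive the entries are A3, D4, G4, each up a 4th from the previous.
Continuing the starts: C5 → F5 → Bb5.
From Bb5 the diatonic shape gives Bb5 A5 E5 Bb4.

Bb5 A5 E5 Bb4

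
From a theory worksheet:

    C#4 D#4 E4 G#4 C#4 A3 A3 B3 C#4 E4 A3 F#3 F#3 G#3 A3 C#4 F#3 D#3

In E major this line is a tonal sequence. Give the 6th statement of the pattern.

Taking 6-note groups, the heads are C#4, A3, F#3: the pattern moves down a 3rd.
Carrying on: D#3 → B2 → G#2.
Statement 6 starts on G#2 and keeps the same diatonic contour: G#2 A2 B2 D#3 G#2 E2.

G#2 A2 B2 D#3 G#2 E2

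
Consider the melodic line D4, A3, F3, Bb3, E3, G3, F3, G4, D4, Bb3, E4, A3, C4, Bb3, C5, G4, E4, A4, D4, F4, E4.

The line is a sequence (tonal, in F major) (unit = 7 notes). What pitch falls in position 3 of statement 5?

D5

With 7-note cells, note 3 of each statement runs F3, Bb3, E4.
Each moves up a 4th. Continuing: A4 → D5.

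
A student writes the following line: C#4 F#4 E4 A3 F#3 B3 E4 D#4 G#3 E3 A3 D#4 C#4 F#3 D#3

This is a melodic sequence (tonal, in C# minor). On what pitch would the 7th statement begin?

D#3

With a 5-note motive the entries are C#4, B3, A3, each down a 2nd from the previous.
Extending the heads down a 2nd: G#3 → F#3 → E3 → D#3.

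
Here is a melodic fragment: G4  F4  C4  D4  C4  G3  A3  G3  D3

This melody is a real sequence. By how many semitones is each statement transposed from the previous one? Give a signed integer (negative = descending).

With a 3-note motive the entries are G4, D4, A3, each down a 4th from the previous.
G4 to D4 spans -5 semitones.

-5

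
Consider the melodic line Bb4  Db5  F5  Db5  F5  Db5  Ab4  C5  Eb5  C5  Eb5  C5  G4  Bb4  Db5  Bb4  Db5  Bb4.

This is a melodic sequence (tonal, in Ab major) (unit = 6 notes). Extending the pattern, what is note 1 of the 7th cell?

C4

With 6-note cells, note 1 of each statement runs Bb4, Ab4, G4.
Extending down a 2nd: F4 → Eb4 → Db4 → C4.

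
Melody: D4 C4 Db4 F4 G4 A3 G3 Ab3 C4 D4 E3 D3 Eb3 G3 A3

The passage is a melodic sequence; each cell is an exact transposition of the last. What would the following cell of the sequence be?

B2 A2 Bb2 D3 E3

Unit = 5 notes; the statements start on D4, A3, E3, moving down a 4th each time.
From B2 the exact shape gives B2 A2 Bb2 D3 E3.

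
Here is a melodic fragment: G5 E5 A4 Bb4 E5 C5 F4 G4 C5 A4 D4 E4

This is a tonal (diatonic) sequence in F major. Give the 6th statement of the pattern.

D4 Bb3 E3 F3

With a 4-note motive the entries are G5, E5, C5, each down a 3rd from the previous.
Continuing the starts: A4 → F4 → D4.
So cell 6 is D4 Bb3 E3 F3.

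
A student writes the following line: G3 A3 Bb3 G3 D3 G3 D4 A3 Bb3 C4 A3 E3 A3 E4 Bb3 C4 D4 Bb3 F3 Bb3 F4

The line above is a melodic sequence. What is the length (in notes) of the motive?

7

There are 21 notes; a 7-note unit gives 3 cells:
G3 A3 Bb3 G3 D3 G3 D4 | A3 Bb3 C4 A3 E3 A3 E4 | Bb3 C4 D4 Bb3 F3 Bb3 F4
That's a consistent up a 2nd shift per cell, and no other grouping gives one.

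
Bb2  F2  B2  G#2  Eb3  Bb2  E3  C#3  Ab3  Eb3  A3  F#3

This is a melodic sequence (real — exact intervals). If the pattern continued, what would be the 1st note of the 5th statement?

Gb4

Grouping in 4s, the 1st note of each cell is Bb2, Eb3, Ab3.
Carrying that up a 4th forward: Db4 → Gb4.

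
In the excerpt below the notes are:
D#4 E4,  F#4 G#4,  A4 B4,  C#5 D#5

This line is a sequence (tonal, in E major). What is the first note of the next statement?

Unit = 2 notes; the statements start on D#4, F#4, A4, C#5, moving up a 3rd each time.
The next head, up a 3rd from C#5, is E5.

E5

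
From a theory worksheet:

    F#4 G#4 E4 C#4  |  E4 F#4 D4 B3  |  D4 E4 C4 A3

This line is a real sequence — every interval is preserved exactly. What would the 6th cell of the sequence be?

Taking 4-note groups, the heads are F#4, E4, D4: the pattern moves down a 2nd.
Extending down a 2nd: C4 → Bb3 → Ab3.
Statement 6 starts on Ab3 and keeps the same exact contour: Ab3 Bb3 Gb3 Eb3.

Ab3 Bb3 Gb3 Eb3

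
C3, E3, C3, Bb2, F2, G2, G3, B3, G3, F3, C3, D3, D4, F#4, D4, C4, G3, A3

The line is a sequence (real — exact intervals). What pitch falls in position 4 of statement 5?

With 6-note cells, note 4 of each statement runs Bb2, F3, C4.
Carrying that up a 5th forward: G4 → D5.

D5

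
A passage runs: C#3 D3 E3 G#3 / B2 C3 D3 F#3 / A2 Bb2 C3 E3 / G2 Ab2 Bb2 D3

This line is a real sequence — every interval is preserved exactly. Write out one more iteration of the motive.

F2 Gb2 Ab2 C3

The 4-note cells begin on C#3, B2, A2, G2 — each down a 2nd from the last.
Statement 5 starts on F2 and keeps the same exact contour: F2 Gb2 Ab2 C3.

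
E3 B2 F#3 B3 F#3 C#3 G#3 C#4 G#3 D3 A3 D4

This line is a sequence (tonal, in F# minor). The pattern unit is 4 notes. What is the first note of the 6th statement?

C#4

The 4-note cells begin on E3, F#3, G#3 — each up a 2nd from the last.
Continuing: A3 → B3 → C#4. Statement 6 starts on C#4.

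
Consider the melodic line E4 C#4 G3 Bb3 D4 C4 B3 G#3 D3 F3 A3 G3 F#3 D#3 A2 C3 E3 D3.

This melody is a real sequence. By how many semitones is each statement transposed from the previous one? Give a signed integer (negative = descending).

-5

Taking 6-note groups, the heads are E4, B3, F#3: the pattern moves down a 4th.
E4 to B3 spans -5 semitones.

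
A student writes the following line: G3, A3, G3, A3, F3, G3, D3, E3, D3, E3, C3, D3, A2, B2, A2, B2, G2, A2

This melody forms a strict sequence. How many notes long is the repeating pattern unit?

6

18 notes total. Splitting into 3 groups of 6:
G3 A3 G3 A3 F3 G3 | D3 E3 D3 E3 C3 D3 | A2 B2 A2 B2 G2 A2
That's a consistent down a 4th shift per cell, and no other grouping gives one.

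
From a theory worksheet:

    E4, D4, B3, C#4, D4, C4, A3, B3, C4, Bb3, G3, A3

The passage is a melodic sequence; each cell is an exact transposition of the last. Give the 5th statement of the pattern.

Ab3 Gb3 Eb3 F3

Unit = 4 notes; the statements start on E4, D4, C4, moving down a 2nd each time.
Continuing the starts: Bb3 → Ab3.
So cell 5 is Ab3 Gb3 Eb3 F3.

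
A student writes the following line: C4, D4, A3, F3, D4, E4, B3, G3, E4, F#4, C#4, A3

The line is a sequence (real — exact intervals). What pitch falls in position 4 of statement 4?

B3

Grouping in 4s, the 4th note of each cell is F3, G3, A3.
Each moves up a 2nd; the next is B3.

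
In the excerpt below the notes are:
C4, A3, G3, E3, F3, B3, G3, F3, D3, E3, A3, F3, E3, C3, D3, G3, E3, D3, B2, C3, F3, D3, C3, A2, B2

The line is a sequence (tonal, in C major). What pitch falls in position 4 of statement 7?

The unit is 5 notes. Position-4 pitches of the 5 shown cells: E3, D3, C3, B2, A2.
Carrying that down a 2nd forward: G2 → F2.

F2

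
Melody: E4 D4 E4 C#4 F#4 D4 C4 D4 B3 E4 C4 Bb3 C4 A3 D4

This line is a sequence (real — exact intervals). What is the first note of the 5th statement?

Taking 5-note groups, the heads are E4, D4, C4: the pattern moves down a 2nd.
Extending the heads down a 2nd: Bb3 → Ab3.

Ab3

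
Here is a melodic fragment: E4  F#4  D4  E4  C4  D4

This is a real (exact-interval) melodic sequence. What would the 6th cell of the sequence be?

Gb3 Ab3

Unit = 2 notes; the statements start on E4, D4, C4, moving down a 2nd each time.
Carrying on: Bb3 → Ab3 → Gb3.
Statement 6 starts on Gb3 and keeps the same exact contour: Gb3 Ab3.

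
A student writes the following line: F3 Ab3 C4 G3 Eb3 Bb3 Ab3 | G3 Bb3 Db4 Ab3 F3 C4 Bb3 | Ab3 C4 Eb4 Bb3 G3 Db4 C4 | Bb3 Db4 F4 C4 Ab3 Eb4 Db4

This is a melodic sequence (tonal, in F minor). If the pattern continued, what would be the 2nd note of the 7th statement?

G4

The unit is 7 notes. Position-2 pitches of the 4 shown cells: Ab3, Bb3, C4, Db4.
Carrying that up a 2nd forward: Eb4 → F4 → G4.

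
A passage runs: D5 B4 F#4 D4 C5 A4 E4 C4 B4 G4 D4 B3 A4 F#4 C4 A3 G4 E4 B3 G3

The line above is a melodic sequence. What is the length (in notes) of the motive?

Try groups of 4 (5 cells in 20 notes):
D5 B4 F#4 D4 | C5 A4 E4 C4 | B4 G4 D4 B3 | A4 F#4 C4 A3 | G4 E4 B3 G3
That's a consistent down a 2nd shift per cell, and no other grouping gives one.

4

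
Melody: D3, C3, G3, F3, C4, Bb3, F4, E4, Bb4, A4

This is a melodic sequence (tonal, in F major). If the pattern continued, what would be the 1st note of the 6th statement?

E5

With 2-note cells, note 1 of each statement runs D3, G3, C4, F4, Bb4.
One more up a 4th gives E5.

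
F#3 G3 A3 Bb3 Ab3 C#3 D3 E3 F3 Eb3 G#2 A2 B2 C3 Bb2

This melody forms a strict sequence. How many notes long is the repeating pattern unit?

5

Try groups of 5 (3 cells in 15 notes):
F#3 G3 A3 Bb3 Ab3 | C#3 D3 E3 F3 Eb3 | G#2 A2 B2 C3 Bb2
Each cell is the previous one down a 4th — so the unit is 5 notes.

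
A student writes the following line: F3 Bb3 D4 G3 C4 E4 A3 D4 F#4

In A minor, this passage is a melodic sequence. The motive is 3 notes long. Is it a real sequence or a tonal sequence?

Each cell has the same semitone pattern (5, 4) — intervals are preserved exactly.
And Bb3 lies outside A minor, so the sequence is real rather than tonal.

real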